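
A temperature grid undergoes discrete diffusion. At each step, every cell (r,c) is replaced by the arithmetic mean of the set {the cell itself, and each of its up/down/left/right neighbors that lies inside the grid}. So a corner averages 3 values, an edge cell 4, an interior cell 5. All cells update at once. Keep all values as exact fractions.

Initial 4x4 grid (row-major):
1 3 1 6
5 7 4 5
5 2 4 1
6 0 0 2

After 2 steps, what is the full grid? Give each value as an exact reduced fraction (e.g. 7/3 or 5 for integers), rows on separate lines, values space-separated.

Answer: 7/2 137/40 147/40 23/6
81/20 39/10 181/50 19/5
61/15 33/10 29/10 51/20
61/18 323/120 67/40 11/6

Derivation:
After step 1:
  3 3 7/2 4
  9/2 21/5 21/5 4
  9/2 18/5 11/5 3
  11/3 2 3/2 1
After step 2:
  7/2 137/40 147/40 23/6
  81/20 39/10 181/50 19/5
  61/15 33/10 29/10 51/20
  61/18 323/120 67/40 11/6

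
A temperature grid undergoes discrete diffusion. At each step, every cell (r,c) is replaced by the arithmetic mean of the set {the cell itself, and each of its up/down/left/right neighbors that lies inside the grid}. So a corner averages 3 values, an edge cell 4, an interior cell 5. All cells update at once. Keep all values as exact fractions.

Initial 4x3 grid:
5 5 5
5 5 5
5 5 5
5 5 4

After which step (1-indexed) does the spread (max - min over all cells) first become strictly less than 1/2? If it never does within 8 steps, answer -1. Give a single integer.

Answer: 1

Derivation:
Step 1: max=5, min=14/3, spread=1/3
  -> spread < 1/2 first at step 1
Step 2: max=5, min=85/18, spread=5/18
Step 3: max=5, min=1039/216, spread=41/216
Step 4: max=5, min=125383/25920, spread=4217/25920
Step 5: max=35921/7200, min=7566851/1555200, spread=38417/311040
Step 6: max=717403/144000, min=455359789/93312000, spread=1903471/18662400
Step 7: max=21484241/4320000, min=27392610911/5598720000, spread=18038617/223948800
Step 8: max=1931073241/388800000, min=1646347817149/335923200000, spread=883978523/13436928000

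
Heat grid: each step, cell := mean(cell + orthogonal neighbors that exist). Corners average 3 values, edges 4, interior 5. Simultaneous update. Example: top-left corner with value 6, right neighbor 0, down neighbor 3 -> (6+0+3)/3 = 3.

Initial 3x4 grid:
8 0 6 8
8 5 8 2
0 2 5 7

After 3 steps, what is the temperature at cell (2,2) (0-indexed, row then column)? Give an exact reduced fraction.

Step 1: cell (2,2) = 11/2
Step 2: cell (2,2) = 551/120
Step 3: cell (2,2) = 2203/450
Full grid after step 3:
  5323/1080 35843/7200 38423/7200 5851/1080
  65381/14400 3563/750 628/125 26327/4800
  9071/2160 15409/3600 2203/450 11107/2160

Answer: 2203/450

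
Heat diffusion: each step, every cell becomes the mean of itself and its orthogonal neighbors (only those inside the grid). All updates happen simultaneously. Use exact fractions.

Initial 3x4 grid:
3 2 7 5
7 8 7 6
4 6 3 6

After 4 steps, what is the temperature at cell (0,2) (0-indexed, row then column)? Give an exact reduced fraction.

Step 1: cell (0,2) = 21/4
Step 2: cell (0,2) = 449/80
Step 3: cell (0,2) = 4443/800
Step 4: cell (0,2) = 133231/24000
Full grid after step 4:
  28141/5400 42717/8000 133231/24000 40763/7200
  2298563/432000 980407/180000 167897/30000 4253/750
  87973/16200 1191109/216000 402943/72000 4507/800

Answer: 133231/24000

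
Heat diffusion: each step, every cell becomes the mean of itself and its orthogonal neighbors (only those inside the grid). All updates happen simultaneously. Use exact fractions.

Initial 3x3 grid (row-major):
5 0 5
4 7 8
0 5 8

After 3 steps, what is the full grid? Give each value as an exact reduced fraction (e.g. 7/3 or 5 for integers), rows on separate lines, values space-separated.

Answer: 2771/720 64981/14400 10853/2160
823/200 28247/6000 20089/3600
253/60 761/150 256/45

Derivation:
After step 1:
  3 17/4 13/3
  4 24/5 7
  3 5 7
After step 2:
  15/4 983/240 187/36
  37/10 501/100 347/60
  4 99/20 19/3
After step 3:
  2771/720 64981/14400 10853/2160
  823/200 28247/6000 20089/3600
  253/60 761/150 256/45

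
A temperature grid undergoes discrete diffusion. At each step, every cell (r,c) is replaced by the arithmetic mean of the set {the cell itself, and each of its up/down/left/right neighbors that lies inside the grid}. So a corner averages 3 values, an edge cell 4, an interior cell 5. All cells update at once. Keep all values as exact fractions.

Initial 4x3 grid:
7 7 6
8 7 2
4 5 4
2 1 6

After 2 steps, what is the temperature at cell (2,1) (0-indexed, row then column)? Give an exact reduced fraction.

Step 1: cell (2,1) = 21/5
Step 2: cell (2,1) = 9/2
Full grid after step 2:
  247/36 1493/240 11/2
  1463/240 28/5 99/20
  1067/240 9/2 253/60
  127/36 137/40 137/36

Answer: 9/2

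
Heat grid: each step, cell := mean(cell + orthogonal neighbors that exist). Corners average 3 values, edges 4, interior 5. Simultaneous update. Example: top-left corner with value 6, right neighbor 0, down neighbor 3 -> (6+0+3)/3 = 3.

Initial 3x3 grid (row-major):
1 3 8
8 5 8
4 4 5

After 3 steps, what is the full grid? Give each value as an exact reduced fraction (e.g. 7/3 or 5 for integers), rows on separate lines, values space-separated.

After step 1:
  4 17/4 19/3
  9/2 28/5 13/2
  16/3 9/2 17/3
After step 2:
  17/4 1211/240 205/36
  583/120 507/100 241/40
  43/9 211/40 50/9
After step 3:
  3397/720 72217/14400 12071/2160
  34121/7200 31529/6000 4469/800
  671/135 12407/2400 1517/270

Answer: 3397/720 72217/14400 12071/2160
34121/7200 31529/6000 4469/800
671/135 12407/2400 1517/270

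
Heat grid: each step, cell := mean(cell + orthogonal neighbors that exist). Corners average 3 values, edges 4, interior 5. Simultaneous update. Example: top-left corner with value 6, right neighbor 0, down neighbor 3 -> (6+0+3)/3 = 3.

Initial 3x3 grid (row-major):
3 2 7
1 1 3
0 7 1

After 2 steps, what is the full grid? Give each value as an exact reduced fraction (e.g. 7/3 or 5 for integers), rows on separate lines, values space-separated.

Answer: 13/6 241/80 41/12
523/240 251/100 101/30
37/18 683/240 107/36

Derivation:
After step 1:
  2 13/4 4
  5/4 14/5 3
  8/3 9/4 11/3
After step 2:
  13/6 241/80 41/12
  523/240 251/100 101/30
  37/18 683/240 107/36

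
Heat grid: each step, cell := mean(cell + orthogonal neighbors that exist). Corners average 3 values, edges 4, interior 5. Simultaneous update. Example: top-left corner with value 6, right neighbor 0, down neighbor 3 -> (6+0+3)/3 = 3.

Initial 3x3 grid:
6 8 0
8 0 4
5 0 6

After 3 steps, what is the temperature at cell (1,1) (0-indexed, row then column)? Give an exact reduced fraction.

Step 1: cell (1,1) = 4
Step 2: cell (1,1) = 7/2
Step 3: cell (1,1) = 163/40
Full grid after step 3:
  2161/432 1205/288 23/6
  2555/576 163/40 947/288
  911/216 2003/576 1429/432

Answer: 163/40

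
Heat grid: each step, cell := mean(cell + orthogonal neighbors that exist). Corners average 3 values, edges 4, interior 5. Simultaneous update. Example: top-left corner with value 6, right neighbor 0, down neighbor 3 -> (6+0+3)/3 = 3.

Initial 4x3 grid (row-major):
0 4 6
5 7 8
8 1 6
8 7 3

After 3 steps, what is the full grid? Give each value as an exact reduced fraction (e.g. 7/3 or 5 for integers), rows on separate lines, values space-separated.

After step 1:
  3 17/4 6
  5 5 27/4
  11/2 29/5 9/2
  23/3 19/4 16/3
After step 2:
  49/12 73/16 17/3
  37/8 134/25 89/16
  719/120 511/100 1343/240
  215/36 471/80 175/36
After step 3:
  637/144 7869/1600 379/72
  1003/200 1261/250 4437/800
  19529/3600 5589/1000 38033/7200
  12853/2160 26197/4800 1471/270

Answer: 637/144 7869/1600 379/72
1003/200 1261/250 4437/800
19529/3600 5589/1000 38033/7200
12853/2160 26197/4800 1471/270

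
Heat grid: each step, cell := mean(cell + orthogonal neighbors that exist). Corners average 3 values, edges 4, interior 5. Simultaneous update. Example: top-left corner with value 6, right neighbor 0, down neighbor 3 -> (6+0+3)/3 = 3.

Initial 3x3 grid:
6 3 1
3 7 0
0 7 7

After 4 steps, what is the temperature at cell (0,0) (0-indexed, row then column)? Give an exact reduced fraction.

Answer: 6665/1728

Derivation:
Step 1: cell (0,0) = 4
Step 2: cell (0,0) = 49/12
Step 3: cell (0,0) = 181/48
Step 4: cell (0,0) = 6665/1728
Full grid after step 4:
  6665/1728 126503/34560 4693/1296
  8543/2160 57061/14400 14497/3840
  21655/5184 47201/11520 1325/324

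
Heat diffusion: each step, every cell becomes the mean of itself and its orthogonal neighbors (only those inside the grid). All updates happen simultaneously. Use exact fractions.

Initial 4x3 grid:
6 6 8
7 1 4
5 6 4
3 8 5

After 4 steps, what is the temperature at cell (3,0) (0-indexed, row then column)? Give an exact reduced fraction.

Step 1: cell (3,0) = 16/3
Step 2: cell (3,0) = 193/36
Step 3: cell (3,0) = 5659/1080
Step 4: cell (3,0) = 338411/64800
Full grid after step 4:
  683347/129600 4546103/864000 222049/43200
  563551/108000 1831837/360000 183017/36000
  554851/108000 102359/20000 543851/108000
  338411/64800 743813/144000 333811/64800

Answer: 338411/64800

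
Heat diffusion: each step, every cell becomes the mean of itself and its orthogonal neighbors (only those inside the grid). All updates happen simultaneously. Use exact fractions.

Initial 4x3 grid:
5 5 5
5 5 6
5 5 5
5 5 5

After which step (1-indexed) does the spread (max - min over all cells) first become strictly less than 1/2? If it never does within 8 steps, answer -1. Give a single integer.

Answer: 1

Derivation:
Step 1: max=16/3, min=5, spread=1/3
  -> spread < 1/2 first at step 1
Step 2: max=631/120, min=5, spread=31/120
Step 3: max=5611/1080, min=5, spread=211/1080
Step 4: max=556897/108000, min=9047/1800, spread=14077/108000
Step 5: max=5000407/972000, min=543683/108000, spread=5363/48600
Step 6: max=149540809/29160000, min=302869/60000, spread=93859/1166400
Step 7: max=8958274481/1749600000, min=491336467/97200000, spread=4568723/69984000
Step 8: max=536660435629/104976000000, min=14761618889/2916000000, spread=8387449/167961600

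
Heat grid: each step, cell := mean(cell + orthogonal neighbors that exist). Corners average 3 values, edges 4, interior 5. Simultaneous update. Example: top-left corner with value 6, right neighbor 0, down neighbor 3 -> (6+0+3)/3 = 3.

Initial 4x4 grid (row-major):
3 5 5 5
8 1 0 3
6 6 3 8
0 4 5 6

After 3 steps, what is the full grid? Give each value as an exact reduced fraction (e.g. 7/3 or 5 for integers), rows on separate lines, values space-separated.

Answer: 1915/432 28379/7200 27683/7200 8249/2160
15337/3600 24569/6000 4531/1200 934/225
15457/3600 24089/6000 5203/1200 1024/225
1747/432 30419/7200 32363/7200 10769/2160

Derivation:
After step 1:
  16/3 7/2 15/4 13/3
  9/2 4 12/5 4
  5 4 22/5 5
  10/3 15/4 9/2 19/3
After step 2:
  40/9 199/48 839/240 145/36
  113/24 92/25 371/100 59/15
  101/24 423/100 203/50 74/15
  145/36 187/48 1139/240 95/18
After step 3:
  1915/432 28379/7200 27683/7200 8249/2160
  15337/3600 24569/6000 4531/1200 934/225
  15457/3600 24089/6000 5203/1200 1024/225
  1747/432 30419/7200 32363/7200 10769/2160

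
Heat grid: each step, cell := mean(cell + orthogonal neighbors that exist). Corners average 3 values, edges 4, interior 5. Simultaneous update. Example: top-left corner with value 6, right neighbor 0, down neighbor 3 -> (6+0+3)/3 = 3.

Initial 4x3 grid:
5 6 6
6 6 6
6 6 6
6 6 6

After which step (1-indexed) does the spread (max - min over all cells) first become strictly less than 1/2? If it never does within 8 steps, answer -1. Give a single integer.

Step 1: max=6, min=17/3, spread=1/3
  -> spread < 1/2 first at step 1
Step 2: max=6, min=103/18, spread=5/18
Step 3: max=6, min=1255/216, spread=41/216
Step 4: max=6, min=151303/25920, spread=4217/25920
Step 5: max=43121/7200, min=9122051/1555200, spread=38417/311040
Step 6: max=861403/144000, min=548671789/93312000, spread=1903471/18662400
Step 7: max=25804241/4320000, min=32991330911/5598720000, spread=18038617/223948800
Step 8: max=2319873241/388800000, min=1982271017149/335923200000, spread=883978523/13436928000

Answer: 1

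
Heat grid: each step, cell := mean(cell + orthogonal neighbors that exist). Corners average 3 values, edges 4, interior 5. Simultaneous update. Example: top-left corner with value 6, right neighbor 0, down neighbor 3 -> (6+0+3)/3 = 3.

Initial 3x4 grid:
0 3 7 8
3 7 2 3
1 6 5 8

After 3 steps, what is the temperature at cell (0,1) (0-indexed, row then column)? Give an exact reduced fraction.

Step 1: cell (0,1) = 17/4
Step 2: cell (0,1) = 309/80
Step 3: cell (0,1) = 641/160
Full grid after step 3:
  149/45 641/160 2303/480 631/120
  9959/2880 611/150 2933/600 15077/2880
  7967/2160 773/180 3527/720 11273/2160

Answer: 641/160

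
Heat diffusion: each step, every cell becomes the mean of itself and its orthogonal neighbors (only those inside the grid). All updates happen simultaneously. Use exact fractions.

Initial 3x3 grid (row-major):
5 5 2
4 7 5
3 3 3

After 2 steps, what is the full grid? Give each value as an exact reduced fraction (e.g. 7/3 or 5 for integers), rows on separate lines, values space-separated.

After step 1:
  14/3 19/4 4
  19/4 24/5 17/4
  10/3 4 11/3
After step 2:
  85/18 1093/240 13/3
  351/80 451/100 1003/240
  145/36 79/20 143/36

Answer: 85/18 1093/240 13/3
351/80 451/100 1003/240
145/36 79/20 143/36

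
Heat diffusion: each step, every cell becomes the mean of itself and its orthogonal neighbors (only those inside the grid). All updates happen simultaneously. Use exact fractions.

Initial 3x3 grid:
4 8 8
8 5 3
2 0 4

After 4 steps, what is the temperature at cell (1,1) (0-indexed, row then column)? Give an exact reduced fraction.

Answer: 1690739/360000

Derivation:
Step 1: cell (1,1) = 24/5
Step 2: cell (1,1) = 471/100
Step 3: cell (1,1) = 28237/6000
Step 4: cell (1,1) = 1690739/360000
Full grid after step 4:
  172679/32400 1542049/288000 680491/129600
  1368799/288000 1690739/360000 1004443/216000
  269033/64800 3487897/864000 524641/129600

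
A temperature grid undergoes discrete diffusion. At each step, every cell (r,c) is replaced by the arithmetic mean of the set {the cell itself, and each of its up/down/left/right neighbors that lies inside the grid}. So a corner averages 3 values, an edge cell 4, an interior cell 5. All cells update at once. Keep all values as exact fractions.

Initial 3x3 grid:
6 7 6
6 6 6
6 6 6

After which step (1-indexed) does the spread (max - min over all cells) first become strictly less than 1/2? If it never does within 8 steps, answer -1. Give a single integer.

Step 1: max=19/3, min=6, spread=1/3
  -> spread < 1/2 first at step 1
Step 2: max=1507/240, min=6, spread=67/240
Step 3: max=13397/2160, min=1207/200, spread=1807/10800
Step 4: max=5341963/864000, min=32761/5400, spread=33401/288000
Step 5: max=47885933/7776000, min=3283391/540000, spread=3025513/38880000
Step 6: max=19127326867/3110400000, min=175555949/28800000, spread=53531/995328
Step 7: max=1145776925849/186624000000, min=47447116051/7776000000, spread=450953/11943936
Step 8: max=68693543560603/11197440000000, min=5699728610519/933120000000, spread=3799043/143327232

Answer: 1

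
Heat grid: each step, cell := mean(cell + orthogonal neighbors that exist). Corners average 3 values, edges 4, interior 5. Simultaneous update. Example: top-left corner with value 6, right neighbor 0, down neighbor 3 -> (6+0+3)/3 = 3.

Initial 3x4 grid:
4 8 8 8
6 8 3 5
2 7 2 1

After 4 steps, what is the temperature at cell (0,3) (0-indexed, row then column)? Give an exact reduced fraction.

Answer: 239599/43200

Derivation:
Step 1: cell (0,3) = 7
Step 2: cell (0,3) = 6
Step 3: cell (0,3) = 259/45
Step 4: cell (0,3) = 239599/43200
Full grid after step 4:
  14213/2400 143003/24000 417469/72000 239599/43200
  100261/18000 328217/60000 1872527/360000 4287523/864000
  55871/10800 89471/18000 249133/54000 571247/129600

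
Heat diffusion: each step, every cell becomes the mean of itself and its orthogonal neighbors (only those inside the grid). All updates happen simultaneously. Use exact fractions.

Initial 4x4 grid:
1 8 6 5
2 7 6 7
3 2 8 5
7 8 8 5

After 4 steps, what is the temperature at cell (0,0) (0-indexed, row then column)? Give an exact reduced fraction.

Answer: 150887/32400

Derivation:
Step 1: cell (0,0) = 11/3
Step 2: cell (0,0) = 149/36
Step 3: cell (0,0) = 943/216
Step 4: cell (0,0) = 150887/32400
Full grid after step 4:
  150887/32400 1100329/216000 414379/72000 43009/7200
  1005289/216000 471077/90000 345529/60000 24343/4000
  72311/14400 324643/60000 60117/10000 73429/12000
  12697/2400 691/120 2282/375 22639/3600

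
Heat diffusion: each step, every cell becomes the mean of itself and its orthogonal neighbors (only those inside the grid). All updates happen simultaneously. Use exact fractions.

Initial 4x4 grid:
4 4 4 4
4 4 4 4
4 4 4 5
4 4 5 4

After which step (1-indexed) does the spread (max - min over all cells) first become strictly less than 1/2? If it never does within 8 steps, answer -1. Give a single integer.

Answer: 2

Derivation:
Step 1: max=14/3, min=4, spread=2/3
Step 2: max=527/120, min=4, spread=47/120
  -> spread < 1/2 first at step 2
Step 3: max=2371/540, min=4, spread=211/540
Step 4: max=69841/16200, min=4, spread=5041/16200
Step 5: max=2082643/486000, min=18079/4500, spread=130111/486000
Step 6: max=61962367/14580000, min=1087159/270000, spread=3255781/14580000
Step 7: max=1849953691/437400000, min=1091107/270000, spread=82360351/437400000
Step 8: max=55239316891/13122000000, min=196906441/48600000, spread=2074577821/13122000000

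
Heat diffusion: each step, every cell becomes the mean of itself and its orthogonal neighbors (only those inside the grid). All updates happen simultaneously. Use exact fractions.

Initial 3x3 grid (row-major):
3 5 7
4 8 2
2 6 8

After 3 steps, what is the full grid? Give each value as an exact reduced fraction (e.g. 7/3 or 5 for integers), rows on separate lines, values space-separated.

After step 1:
  4 23/4 14/3
  17/4 5 25/4
  4 6 16/3
After step 2:
  14/3 233/48 50/9
  69/16 109/20 85/16
  19/4 61/12 211/36
After step 3:
  83/18 14779/2880 283/54
  4603/960 2001/400 5323/960
  679/144 1903/360 2341/432

Answer: 83/18 14779/2880 283/54
4603/960 2001/400 5323/960
679/144 1903/360 2341/432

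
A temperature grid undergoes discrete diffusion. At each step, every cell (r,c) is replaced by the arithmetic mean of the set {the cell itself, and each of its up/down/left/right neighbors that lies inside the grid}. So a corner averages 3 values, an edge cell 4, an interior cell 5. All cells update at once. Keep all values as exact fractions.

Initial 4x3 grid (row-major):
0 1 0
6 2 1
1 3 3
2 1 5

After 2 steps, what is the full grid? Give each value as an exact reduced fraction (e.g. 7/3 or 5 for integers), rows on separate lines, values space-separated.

After step 1:
  7/3 3/4 2/3
  9/4 13/5 3/2
  3 2 3
  4/3 11/4 3
After step 2:
  16/9 127/80 35/36
  611/240 91/50 233/120
  103/48 267/100 19/8
  85/36 109/48 35/12

Answer: 16/9 127/80 35/36
611/240 91/50 233/120
103/48 267/100 19/8
85/36 109/48 35/12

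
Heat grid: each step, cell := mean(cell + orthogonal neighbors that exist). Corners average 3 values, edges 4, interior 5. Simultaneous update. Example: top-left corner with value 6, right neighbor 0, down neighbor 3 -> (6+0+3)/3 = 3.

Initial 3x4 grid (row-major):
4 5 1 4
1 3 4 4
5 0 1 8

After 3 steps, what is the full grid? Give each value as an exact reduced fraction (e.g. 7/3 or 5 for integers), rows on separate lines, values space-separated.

After step 1:
  10/3 13/4 7/2 3
  13/4 13/5 13/5 5
  2 9/4 13/4 13/3
After step 2:
  59/18 761/240 247/80 23/6
  671/240 279/100 339/100 56/15
  5/2 101/40 373/120 151/36
After step 3:
  416/135 22187/7200 8089/2400 2557/720
  40909/14400 8803/3000 19331/6000 3409/900
  1877/720 3277/1200 1487/450 3973/1080

Answer: 416/135 22187/7200 8089/2400 2557/720
40909/14400 8803/3000 19331/6000 3409/900
1877/720 3277/1200 1487/450 3973/1080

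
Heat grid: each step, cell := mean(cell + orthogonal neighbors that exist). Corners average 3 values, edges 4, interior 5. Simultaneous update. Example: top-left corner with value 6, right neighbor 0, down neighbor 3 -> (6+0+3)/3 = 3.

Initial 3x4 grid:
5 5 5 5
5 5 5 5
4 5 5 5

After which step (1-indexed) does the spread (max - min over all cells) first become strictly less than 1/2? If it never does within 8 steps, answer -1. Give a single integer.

Answer: 1

Derivation:
Step 1: max=5, min=14/3, spread=1/3
  -> spread < 1/2 first at step 1
Step 2: max=5, min=85/18, spread=5/18
Step 3: max=5, min=1039/216, spread=41/216
Step 4: max=5, min=125383/25920, spread=4217/25920
Step 5: max=35921/7200, min=7566851/1555200, spread=38417/311040
Step 6: max=717403/144000, min=455359789/93312000, spread=1903471/18662400
Step 7: max=21484241/4320000, min=27392610911/5598720000, spread=18038617/223948800
Step 8: max=1931073241/388800000, min=1646347817149/335923200000, spread=883978523/13436928000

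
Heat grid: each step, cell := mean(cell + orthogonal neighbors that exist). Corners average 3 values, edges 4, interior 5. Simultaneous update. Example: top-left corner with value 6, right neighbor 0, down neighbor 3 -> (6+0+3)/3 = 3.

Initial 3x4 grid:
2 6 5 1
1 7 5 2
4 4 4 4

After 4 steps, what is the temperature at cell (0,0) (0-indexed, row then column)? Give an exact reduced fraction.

Answer: 21461/5400

Derivation:
Step 1: cell (0,0) = 3
Step 2: cell (0,0) = 23/6
Step 3: cell (0,0) = 2777/720
Step 4: cell (0,0) = 21461/5400
Full grid after step 4:
  21461/5400 32147/8000 853369/216000 240877/64800
  564061/144000 61211/15000 236819/60000 67517/18000
  9491/2400 36181/9000 215561/54000 61163/16200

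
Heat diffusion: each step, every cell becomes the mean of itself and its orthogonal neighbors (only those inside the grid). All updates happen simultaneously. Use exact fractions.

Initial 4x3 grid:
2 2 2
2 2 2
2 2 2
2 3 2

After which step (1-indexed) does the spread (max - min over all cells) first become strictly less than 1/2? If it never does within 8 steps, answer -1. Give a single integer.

Step 1: max=7/3, min=2, spread=1/3
  -> spread < 1/2 first at step 1
Step 2: max=547/240, min=2, spread=67/240
Step 3: max=4757/2160, min=2, spread=437/2160
Step 4: max=1885531/864000, min=2009/1000, spread=29951/172800
Step 5: max=16767821/7776000, min=6829/3375, spread=206761/1555200
Step 6: max=6676995571/3110400000, min=10965671/5400000, spread=14430763/124416000
Step 7: max=398355741689/186624000000, min=881652727/432000000, spread=139854109/1492992000
Step 8: max=23817351890251/11197440000000, min=79611228977/38880000000, spread=7114543559/89579520000

Answer: 1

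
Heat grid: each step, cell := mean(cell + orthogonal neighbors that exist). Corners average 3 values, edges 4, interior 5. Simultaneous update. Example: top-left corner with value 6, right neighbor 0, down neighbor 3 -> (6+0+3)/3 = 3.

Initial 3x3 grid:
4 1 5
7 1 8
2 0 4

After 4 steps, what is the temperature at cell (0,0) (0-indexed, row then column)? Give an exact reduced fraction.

Step 1: cell (0,0) = 4
Step 2: cell (0,0) = 41/12
Step 3: cell (0,0) = 2543/720
Step 4: cell (0,0) = 16489/4800
Full grid after step 4:
  16489/4800 3142201/864000 483203/129600
  479971/144000 613981/180000 1582913/432000
  45067/14400 952067/288000 16489/4800

Answer: 16489/4800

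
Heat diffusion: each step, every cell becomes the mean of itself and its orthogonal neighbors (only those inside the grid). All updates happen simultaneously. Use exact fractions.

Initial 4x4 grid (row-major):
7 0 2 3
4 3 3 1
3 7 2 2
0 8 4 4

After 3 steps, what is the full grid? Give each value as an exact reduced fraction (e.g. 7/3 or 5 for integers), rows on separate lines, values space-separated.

After step 1:
  11/3 3 2 2
  17/4 17/5 11/5 9/4
  7/2 23/5 18/5 9/4
  11/3 19/4 9/2 10/3
After step 2:
  131/36 181/60 23/10 25/12
  889/240 349/100 269/100 87/40
  961/240 397/100 343/100 343/120
  143/36 1051/240 971/240 121/36
After step 3:
  7459/2160 11201/3600 1009/400 787/360
  26707/7200 4049/1200 2817/1000 1471/600
  28171/7200 2891/750 20393/6000 5321/1800
  556/135 29461/7200 27389/7200 7391/2160

Answer: 7459/2160 11201/3600 1009/400 787/360
26707/7200 4049/1200 2817/1000 1471/600
28171/7200 2891/750 20393/6000 5321/1800
556/135 29461/7200 27389/7200 7391/2160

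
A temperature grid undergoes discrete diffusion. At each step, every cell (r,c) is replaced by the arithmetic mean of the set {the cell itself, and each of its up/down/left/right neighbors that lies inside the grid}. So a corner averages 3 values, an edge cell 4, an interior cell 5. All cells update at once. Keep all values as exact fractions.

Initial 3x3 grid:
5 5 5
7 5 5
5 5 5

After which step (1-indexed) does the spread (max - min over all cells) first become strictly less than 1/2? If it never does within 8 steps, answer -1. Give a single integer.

Answer: 3

Derivation:
Step 1: max=17/3, min=5, spread=2/3
Step 2: max=667/120, min=5, spread=67/120
Step 3: max=5837/1080, min=507/100, spread=1807/5400
  -> spread < 1/2 first at step 3
Step 4: max=2317963/432000, min=13861/2700, spread=33401/144000
Step 5: max=20669933/3888000, min=1393391/270000, spread=3025513/19440000
Step 6: max=8240926867/1555200000, min=74755949/14400000, spread=53531/497664
Step 7: max=492592925849/93312000000, min=20231116051/3888000000, spread=450953/5971968
Step 8: max=29502503560603/5598720000000, min=2433808610519/466560000000, spread=3799043/71663616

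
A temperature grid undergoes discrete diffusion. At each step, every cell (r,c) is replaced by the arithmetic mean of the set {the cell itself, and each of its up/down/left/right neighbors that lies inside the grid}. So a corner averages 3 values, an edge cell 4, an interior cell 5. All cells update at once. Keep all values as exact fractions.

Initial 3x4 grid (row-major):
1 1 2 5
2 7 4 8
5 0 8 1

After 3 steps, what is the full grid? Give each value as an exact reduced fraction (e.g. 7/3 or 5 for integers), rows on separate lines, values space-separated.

After step 1:
  4/3 11/4 3 5
  15/4 14/5 29/5 9/2
  7/3 5 13/4 17/3
After step 2:
  47/18 593/240 331/80 25/6
  613/240 201/50 387/100 629/120
  133/36 803/240 1183/240 161/36
After step 3:
  2749/1080 23831/7200 2929/800 3251/720
  46367/14400 19513/6000 13319/3000 31951/7200
  1727/540 28781/7200 29911/7200 10543/2160

Answer: 2749/1080 23831/7200 2929/800 3251/720
46367/14400 19513/6000 13319/3000 31951/7200
1727/540 28781/7200 29911/7200 10543/2160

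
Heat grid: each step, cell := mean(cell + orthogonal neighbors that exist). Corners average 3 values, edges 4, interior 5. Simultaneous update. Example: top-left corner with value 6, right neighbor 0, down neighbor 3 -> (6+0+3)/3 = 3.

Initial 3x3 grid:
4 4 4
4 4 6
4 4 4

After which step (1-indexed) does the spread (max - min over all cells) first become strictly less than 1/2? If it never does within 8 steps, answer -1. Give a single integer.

Step 1: max=14/3, min=4, spread=2/3
Step 2: max=547/120, min=4, spread=67/120
Step 3: max=4757/1080, min=407/100, spread=1807/5400
  -> spread < 1/2 first at step 3
Step 4: max=1885963/432000, min=11161/2700, spread=33401/144000
Step 5: max=16781933/3888000, min=1123391/270000, spread=3025513/19440000
Step 6: max=6685726867/1555200000, min=60355949/14400000, spread=53531/497664
Step 7: max=399280925849/93312000000, min=16343116051/3888000000, spread=450953/5971968
Step 8: max=23903783560603/5598720000000, min=1967248610519/466560000000, spread=3799043/71663616

Answer: 3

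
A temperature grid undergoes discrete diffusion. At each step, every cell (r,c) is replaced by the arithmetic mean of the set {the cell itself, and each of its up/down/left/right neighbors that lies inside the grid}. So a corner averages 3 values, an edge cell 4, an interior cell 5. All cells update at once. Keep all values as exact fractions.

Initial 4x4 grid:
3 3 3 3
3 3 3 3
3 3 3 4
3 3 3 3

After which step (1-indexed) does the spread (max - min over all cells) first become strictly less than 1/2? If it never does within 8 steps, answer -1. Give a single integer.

Answer: 1

Derivation:
Step 1: max=10/3, min=3, spread=1/3
  -> spread < 1/2 first at step 1
Step 2: max=391/120, min=3, spread=31/120
Step 3: max=3451/1080, min=3, spread=211/1080
Step 4: max=340843/108000, min=3, spread=16843/108000
Step 5: max=3054643/972000, min=27079/9000, spread=130111/972000
Step 6: max=91122367/29160000, min=1627159/540000, spread=3255781/29160000
Step 7: max=2724753691/874800000, min=1631107/540000, spread=82360351/874800000
Step 8: max=81483316891/26244000000, min=294106441/97200000, spread=2074577821/26244000000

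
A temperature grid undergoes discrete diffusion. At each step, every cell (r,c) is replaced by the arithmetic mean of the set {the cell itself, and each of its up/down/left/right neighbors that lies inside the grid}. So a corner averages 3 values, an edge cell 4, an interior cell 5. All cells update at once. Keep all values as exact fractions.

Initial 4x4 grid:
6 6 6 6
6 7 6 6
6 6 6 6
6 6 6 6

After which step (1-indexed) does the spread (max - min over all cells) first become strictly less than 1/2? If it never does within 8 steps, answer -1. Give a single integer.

Step 1: max=25/4, min=6, spread=1/4
  -> spread < 1/2 first at step 1
Step 2: max=311/50, min=6, spread=11/50
Step 3: max=14767/2400, min=6, spread=367/2400
Step 4: max=66371/10800, min=3613/600, spread=1337/10800
Step 5: max=1985669/324000, min=108469/18000, spread=33227/324000
Step 6: max=59534327/9720000, min=652049/108000, spread=849917/9720000
Step 7: max=1783314347/291600000, min=9788533/1620000, spread=21378407/291600000
Step 8: max=53454462371/8748000000, min=2939688343/486000000, spread=540072197/8748000000

Answer: 1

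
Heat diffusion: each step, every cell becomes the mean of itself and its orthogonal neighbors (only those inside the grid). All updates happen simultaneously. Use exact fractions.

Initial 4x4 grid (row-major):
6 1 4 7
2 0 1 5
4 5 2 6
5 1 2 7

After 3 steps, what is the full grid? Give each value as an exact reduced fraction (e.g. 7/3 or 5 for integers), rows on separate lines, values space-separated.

Answer: 257/90 72/25 3073/900 8819/2160
72/25 1413/500 3973/1200 29489/7200
2833/900 3547/1200 1731/500 1967/480
6989/2160 23519/7200 1697/480 373/90

Derivation:
After step 1:
  3 11/4 13/4 16/3
  3 9/5 12/5 19/4
  4 12/5 16/5 5
  10/3 13/4 3 5
After step 2:
  35/12 27/10 103/30 40/9
  59/20 247/100 77/25 1049/240
  191/60 293/100 16/5 359/80
  127/36 719/240 289/80 13/3
After step 3:
  257/90 72/25 3073/900 8819/2160
  72/25 1413/500 3973/1200 29489/7200
  2833/900 3547/1200 1731/500 1967/480
  6989/2160 23519/7200 1697/480 373/90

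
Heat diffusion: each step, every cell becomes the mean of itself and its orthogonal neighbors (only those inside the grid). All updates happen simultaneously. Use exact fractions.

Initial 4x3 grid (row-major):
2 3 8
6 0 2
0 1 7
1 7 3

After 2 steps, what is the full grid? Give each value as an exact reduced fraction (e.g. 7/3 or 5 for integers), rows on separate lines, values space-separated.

After step 1:
  11/3 13/4 13/3
  2 12/5 17/4
  2 3 13/4
  8/3 3 17/3
After step 2:
  107/36 273/80 71/18
  151/60 149/50 427/120
  29/12 273/100 97/24
  23/9 43/12 143/36

Answer: 107/36 273/80 71/18
151/60 149/50 427/120
29/12 273/100 97/24
23/9 43/12 143/36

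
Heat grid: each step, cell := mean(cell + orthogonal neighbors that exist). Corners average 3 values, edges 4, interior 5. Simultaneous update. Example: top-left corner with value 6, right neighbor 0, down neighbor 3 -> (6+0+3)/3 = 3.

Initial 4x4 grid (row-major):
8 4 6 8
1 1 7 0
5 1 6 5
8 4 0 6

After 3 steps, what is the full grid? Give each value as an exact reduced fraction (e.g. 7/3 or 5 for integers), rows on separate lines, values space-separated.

Answer: 4489/1080 15721/3600 17213/3600 2117/432
3559/900 11821/3000 1027/240 33001/7200
347/90 23101/6000 11711/3000 29737/7200
8959/2160 5537/1440 28117/7200 4259/1080

Derivation:
After step 1:
  13/3 19/4 25/4 14/3
  15/4 14/5 4 5
  15/4 17/5 19/5 17/4
  17/3 13/4 4 11/3
After step 2:
  77/18 68/15 59/12 191/36
  439/120 187/50 437/100 215/48
  497/120 17/5 389/100 1003/240
  38/9 979/240 883/240 143/36
After step 3:
  4489/1080 15721/3600 17213/3600 2117/432
  3559/900 11821/3000 1027/240 33001/7200
  347/90 23101/6000 11711/3000 29737/7200
  8959/2160 5537/1440 28117/7200 4259/1080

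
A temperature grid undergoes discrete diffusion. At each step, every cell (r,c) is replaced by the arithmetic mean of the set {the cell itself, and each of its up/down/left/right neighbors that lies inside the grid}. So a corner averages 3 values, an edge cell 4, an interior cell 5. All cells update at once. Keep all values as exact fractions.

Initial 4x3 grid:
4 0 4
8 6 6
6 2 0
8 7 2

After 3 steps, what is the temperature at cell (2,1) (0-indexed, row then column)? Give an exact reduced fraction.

Answer: 9101/2000

Derivation:
Step 1: cell (2,1) = 21/5
Step 2: cell (2,1) = 437/100
Step 3: cell (2,1) = 9101/2000
Full grid after step 3:
  1609/360 29411/7200 494/135
  991/200 6377/1500 13513/3600
  1589/300 9101/2000 1477/400
  3949/720 22129/4800 2779/720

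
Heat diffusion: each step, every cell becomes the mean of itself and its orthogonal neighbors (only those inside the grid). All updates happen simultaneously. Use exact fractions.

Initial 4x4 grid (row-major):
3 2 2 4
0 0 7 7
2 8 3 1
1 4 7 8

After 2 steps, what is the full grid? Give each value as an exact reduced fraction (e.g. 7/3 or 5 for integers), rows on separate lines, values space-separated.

Answer: 14/9 317/120 409/120 77/18
34/15 68/25 209/50 529/120
73/30 79/20 453/100 601/120
121/36 487/120 631/120 187/36

Derivation:
After step 1:
  5/3 7/4 15/4 13/3
  5/4 17/5 19/5 19/4
  11/4 17/5 26/5 19/4
  7/3 5 11/2 16/3
After step 2:
  14/9 317/120 409/120 77/18
  34/15 68/25 209/50 529/120
  73/30 79/20 453/100 601/120
  121/36 487/120 631/120 187/36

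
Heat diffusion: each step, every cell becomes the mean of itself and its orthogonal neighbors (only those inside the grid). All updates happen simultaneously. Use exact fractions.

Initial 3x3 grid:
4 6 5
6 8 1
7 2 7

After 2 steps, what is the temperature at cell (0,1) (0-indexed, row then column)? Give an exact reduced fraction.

Answer: 1181/240

Derivation:
Step 1: cell (0,1) = 23/4
Step 2: cell (0,1) = 1181/240
Full grid after step 2:
  52/9 1181/240 5
  1271/240 557/100 1031/240
  23/4 71/15 175/36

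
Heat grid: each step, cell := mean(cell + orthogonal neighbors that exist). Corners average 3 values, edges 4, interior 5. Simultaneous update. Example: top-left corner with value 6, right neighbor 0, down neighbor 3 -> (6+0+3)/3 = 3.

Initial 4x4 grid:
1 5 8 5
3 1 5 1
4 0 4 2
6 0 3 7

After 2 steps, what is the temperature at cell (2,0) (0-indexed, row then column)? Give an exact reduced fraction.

Step 1: cell (2,0) = 13/4
Step 2: cell (2,0) = 319/120
Full grid after step 2:
  3 153/40 539/120 41/9
  113/40 72/25 92/25 913/240
  319/120 129/50 77/25 271/80
  53/18 653/240 251/80 11/3

Answer: 319/120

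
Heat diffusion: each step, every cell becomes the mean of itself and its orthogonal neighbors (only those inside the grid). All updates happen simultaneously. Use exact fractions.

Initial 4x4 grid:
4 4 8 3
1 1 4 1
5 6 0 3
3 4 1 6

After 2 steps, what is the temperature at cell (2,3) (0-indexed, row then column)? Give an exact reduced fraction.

Step 1: cell (2,3) = 5/2
Step 2: cell (2,3) = 683/240
Full grid after step 2:
  10/3 19/5 79/20 23/6
  127/40 81/25 163/50 241/80
  137/40 329/100 281/100 683/240
  15/4 269/80 743/240 103/36

Answer: 683/240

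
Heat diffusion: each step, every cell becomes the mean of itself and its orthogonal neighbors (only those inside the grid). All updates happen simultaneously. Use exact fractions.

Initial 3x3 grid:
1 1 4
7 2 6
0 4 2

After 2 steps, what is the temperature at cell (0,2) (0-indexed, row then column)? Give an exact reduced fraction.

Step 1: cell (0,2) = 11/3
Step 2: cell (0,2) = 55/18
Full grid after step 2:
  5/2 19/6 55/18
  79/24 14/5 91/24
  49/18 41/12 19/6

Answer: 55/18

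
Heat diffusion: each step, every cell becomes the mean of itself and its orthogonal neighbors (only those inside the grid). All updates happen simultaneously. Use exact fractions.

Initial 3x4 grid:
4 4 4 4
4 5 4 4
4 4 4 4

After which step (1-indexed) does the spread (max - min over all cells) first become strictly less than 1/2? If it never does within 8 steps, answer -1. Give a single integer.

Step 1: max=17/4, min=4, spread=1/4
  -> spread < 1/2 first at step 1
Step 2: max=423/100, min=4, spread=23/100
Step 3: max=20011/4800, min=1613/400, spread=131/960
Step 4: max=179351/43200, min=29191/7200, spread=841/8640
Step 5: max=71662051/17280000, min=5853373/1440000, spread=56863/691200
Step 6: max=643614341/155520000, min=52829543/12960000, spread=386393/6220800
Step 7: max=257225723131/62208000000, min=21156358813/5184000000, spread=26795339/497664000
Step 8: max=15413735714129/3732480000000, min=1271246149667/311040000000, spread=254051069/5971968000

Answer: 1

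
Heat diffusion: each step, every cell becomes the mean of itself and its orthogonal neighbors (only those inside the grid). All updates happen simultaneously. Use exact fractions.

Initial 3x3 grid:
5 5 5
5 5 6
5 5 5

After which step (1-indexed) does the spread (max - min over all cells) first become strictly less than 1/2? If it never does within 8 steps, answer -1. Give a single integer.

Answer: 1

Derivation:
Step 1: max=16/3, min=5, spread=1/3
  -> spread < 1/2 first at step 1
Step 2: max=1267/240, min=5, spread=67/240
Step 3: max=11237/2160, min=1007/200, spread=1807/10800
Step 4: max=4477963/864000, min=27361/5400, spread=33401/288000
Step 5: max=40109933/7776000, min=2743391/540000, spread=3025513/38880000
Step 6: max=16016926867/3110400000, min=146755949/28800000, spread=53531/995328
Step 7: max=959152925849/186624000000, min=39671116051/7776000000, spread=450953/11943936
Step 8: max=57496103560603/11197440000000, min=4766608610519/933120000000, spread=3799043/143327232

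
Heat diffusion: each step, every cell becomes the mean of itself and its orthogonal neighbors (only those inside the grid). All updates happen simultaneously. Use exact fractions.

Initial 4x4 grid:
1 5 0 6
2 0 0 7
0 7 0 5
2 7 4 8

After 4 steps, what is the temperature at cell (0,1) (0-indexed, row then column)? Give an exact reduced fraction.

Step 1: cell (0,1) = 3/2
Step 2: cell (0,1) = 583/240
Step 3: cell (0,1) = 3029/1440
Step 4: cell (0,1) = 523147/216000
Full grid after step 4:
  26873/12960 523147/216000 611483/216000 218489/64800
  128713/54000 451183/180000 574739/180000 12092/3375
  16657/6000 38447/12000 653989/180000 28043/6750
  71921/21600 86173/24000 902581/216000 287599/64800

Answer: 523147/216000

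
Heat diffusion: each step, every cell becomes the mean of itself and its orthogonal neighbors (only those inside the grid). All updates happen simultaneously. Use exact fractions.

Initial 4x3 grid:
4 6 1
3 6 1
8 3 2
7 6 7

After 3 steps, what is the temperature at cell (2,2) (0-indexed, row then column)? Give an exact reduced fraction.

Step 1: cell (2,2) = 13/4
Step 2: cell (2,2) = 63/16
Step 3: cell (2,2) = 9761/2400
Full grid after step 3:
  9383/2160 6269/1600 448/135
  17149/3600 4049/1000 25723/7200
  1567/300 1201/250 9761/2400
  277/48 25157/4800 343/72

Answer: 9761/2400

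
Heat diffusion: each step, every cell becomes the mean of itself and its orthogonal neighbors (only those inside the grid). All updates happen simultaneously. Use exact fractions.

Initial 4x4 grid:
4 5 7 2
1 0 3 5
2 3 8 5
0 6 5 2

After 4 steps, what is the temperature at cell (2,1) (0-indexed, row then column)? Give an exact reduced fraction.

Answer: 19067/5625

Derivation:
Step 1: cell (2,1) = 19/5
Step 2: cell (2,1) = 16/5
Step 3: cell (2,1) = 523/150
Step 4: cell (2,1) = 19067/5625
Full grid after step 4:
  99679/32400 741581/216000 869653/216000 68317/16200
  622421/216000 309673/90000 178369/45000 938983/216000
  127193/43200 19067/5625 124627/30000 12589/2880
  4873/1620 154559/43200 59501/14400 16199/3600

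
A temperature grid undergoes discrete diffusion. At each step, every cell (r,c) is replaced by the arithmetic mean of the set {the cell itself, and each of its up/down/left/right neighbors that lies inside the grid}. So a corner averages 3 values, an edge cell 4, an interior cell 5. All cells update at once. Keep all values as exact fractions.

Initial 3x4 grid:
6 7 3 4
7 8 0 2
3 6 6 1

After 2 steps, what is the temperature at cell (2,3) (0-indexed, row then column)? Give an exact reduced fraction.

Step 1: cell (2,3) = 3
Step 2: cell (2,3) = 8/3
Full grid after step 2:
  56/9 653/120 163/40 11/4
  59/10 543/100 179/50 231/80
  205/36 299/60 79/20 8/3

Answer: 8/3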